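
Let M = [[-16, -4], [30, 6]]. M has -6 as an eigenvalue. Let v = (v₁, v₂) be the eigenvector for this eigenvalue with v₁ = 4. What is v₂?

-10

M + 6I = [[-10, -4], [30, 12]].
Solving (M + 6I)v = 0 gives the eigenspace spanned by (4, -10).
With v₁ = 4, v = (4, -10), so v₂ = -10.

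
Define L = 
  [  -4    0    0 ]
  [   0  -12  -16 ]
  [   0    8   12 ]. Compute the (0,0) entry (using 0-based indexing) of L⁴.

Characteristic polynomial: t^3 + 4t^2 - 16t - 64 = (t - 4)(t + 4)^2, so the eigenvalues are -4, -4, 4.
t=4: eigenvector (0, 1, -1).
t=-4: eigenvector (1, 0, 0).
t=-4: eigenvector (0, 2, -1).
P = [[0, 1, 0], [1, 0, 2], [-1, 0, -1]], D = diag(4, -4, -4), P⁻¹ = [[0, -1, -2], [1, 0, 0], [0, 1, 1]].
L⁴ = P·diag(256, 256, 256)·P⁻¹ = [[256, 0, 0], [0, 256, 0], [0, 0, 256]].
The requested entry is 256.

256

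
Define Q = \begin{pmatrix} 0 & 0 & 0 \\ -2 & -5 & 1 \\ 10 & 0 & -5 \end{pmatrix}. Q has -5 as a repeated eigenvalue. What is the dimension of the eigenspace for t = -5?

1

Q + 5I = [[5, 0, 0], [-2, 0, 1], [10, 0, 0]].
This matrix has rank 2, so its null space has dimension 3 − 2 = 1.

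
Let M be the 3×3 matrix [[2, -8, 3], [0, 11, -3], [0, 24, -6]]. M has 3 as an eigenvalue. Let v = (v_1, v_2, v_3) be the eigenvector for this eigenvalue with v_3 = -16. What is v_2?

-6

M − 3I = [[-1, -8, 3], [0, 8, -3], [0, 24, -9]].
Solving (M − 3I)v = 0 gives the eigenspace spanned by (0, -6, -16).
With v_3 = -16, v = (0, -6, -16), so v_2 = -6.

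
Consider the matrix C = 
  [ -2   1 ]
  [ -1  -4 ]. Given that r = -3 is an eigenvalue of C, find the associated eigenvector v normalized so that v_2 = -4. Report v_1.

4

C + 3I = [[1, 1], [-1, -1]].
Solving (C + 3I)v = 0 gives the eigenspace spanned by (4, -4).
With v_2 = -4, v = (4, -4), so v_1 = 4.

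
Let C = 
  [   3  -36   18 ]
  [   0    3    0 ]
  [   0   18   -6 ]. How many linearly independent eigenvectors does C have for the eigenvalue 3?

2

C − 3I = [[0, -36, 18], [0, 0, 0], [0, 18, -9]].
This matrix has rank 1, so its null space has dimension 3 − 1 = 2.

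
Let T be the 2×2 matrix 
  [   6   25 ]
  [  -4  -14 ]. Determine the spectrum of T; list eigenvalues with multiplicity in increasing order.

Characteristic polynomial: p(r) = r^2 + 8r + 16 = (r + 4)^2.
Roots (with multiplicity): -4, -4.

-4, -4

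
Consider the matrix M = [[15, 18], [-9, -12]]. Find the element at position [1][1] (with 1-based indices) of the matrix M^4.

2511

Characteristic polynomial: μ^2 - 3μ - 18 = (μ - 6)(μ + 3), so the eigenvalues are -3, 6.
μ=-3: eigenvector (1, -1).
μ=6: eigenvector (2, -1).
P = [[1, 2], [-1, -1]], D = diag(-3, 6), P⁻¹ = [[-1, -2], [1, 1]].
M⁴ = P·diag(81, 1296)·P⁻¹ = [[2511, 2430], [-1215, -1134]].
The requested entry is 2511.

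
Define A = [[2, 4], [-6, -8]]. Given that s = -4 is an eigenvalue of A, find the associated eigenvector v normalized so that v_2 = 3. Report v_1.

-2

A + 4I = [[6, 4], [-6, -4]].
Solving (A + 4I)v = 0 gives the eigenspace spanned by (-2, 3).
With v_2 = 3, v = (-2, 3), so v_1 = -2.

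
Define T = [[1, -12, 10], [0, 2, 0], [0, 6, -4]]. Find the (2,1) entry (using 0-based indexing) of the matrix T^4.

Characteristic polynomial: λ^3 + λ^2 - 10λ + 8 = (λ - 2)(λ - 1)(λ + 4), so the eigenvalues are -4, 1, 2.
λ=1: eigenvector (1, 0, 0).
λ=2: eigenvector (-2, 1, 1).
λ=-4: eigenvector (-2, 0, 1).
P = [[1, -2, -2], [0, 1, 0], [0, 1, 1]], D = diag(1, 2, -4), P⁻¹ = [[1, 0, 2], [0, 1, 0], [0, -1, 1]].
T⁴ = P·diag(1, 16, 256)·P⁻¹ = [[1, 480, -510], [0, 16, 0], [0, -240, 256]].
The requested entry is -240.

-240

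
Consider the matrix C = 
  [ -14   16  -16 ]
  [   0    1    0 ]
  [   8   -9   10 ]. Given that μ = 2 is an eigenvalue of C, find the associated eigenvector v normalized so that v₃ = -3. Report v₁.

C − 2I = [[-16, 16, -16], [0, -1, 0], [8, -9, 8]].
Solving (C − 2I)v = 0 gives the eigenspace spanned by (3, 0, -3).
With v₃ = -3, v = (3, 0, -3), so v₁ = 3.

3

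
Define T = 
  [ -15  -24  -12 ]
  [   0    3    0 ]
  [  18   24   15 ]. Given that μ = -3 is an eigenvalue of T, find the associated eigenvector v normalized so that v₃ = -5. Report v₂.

T + 3I = [[-12, -24, -12], [0, 6, 0], [18, 24, 18]].
Solving (T + 3I)v = 0 gives the eigenspace spanned by (5, 0, -5).
With v₃ = -5, v = (5, 0, -5), so v₂ = 0.

0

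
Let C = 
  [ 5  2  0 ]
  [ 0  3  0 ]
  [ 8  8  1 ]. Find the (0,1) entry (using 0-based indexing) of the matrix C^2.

16

Characteristic polynomial: t^3 - 9t^2 + 23t - 15 = (t - 5)(t - 3)(t - 1), so the eigenvalues are 1, 3, 5.
t=3: eigenvector (-1, 1, 0).
t=5: eigenvector (1, 0, 2).
t=1: eigenvector (0, 0, 1).
P = [[-1, 1, 0], [1, 0, 0], [0, 2, 1]], D = diag(3, 5, 1), P⁻¹ = [[0, 1, 0], [1, 1, 0], [-2, -2, 1]].
C² = P·diag(9, 25, 1)·P⁻¹ = [[25, 16, 0], [0, 9, 0], [48, 48, 1]].
The requested entry is 16.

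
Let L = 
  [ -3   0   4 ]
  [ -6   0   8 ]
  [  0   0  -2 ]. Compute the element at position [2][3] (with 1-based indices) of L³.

Characteristic polynomial: μ^3 + 5μ^2 + 6μ = μ(μ + 2)(μ + 3), so the eigenvalues are -3, -2, 0.
μ=-3: eigenvector (1, 2, 0).
μ=0: eigenvector (0, 1, 0).
μ=-2: eigenvector (4, 8, 1).
P = [[1, 0, 4], [2, 1, 8], [0, 0, 1]], D = diag(-3, 0, -2), P⁻¹ = [[1, 0, -4], [-2, 1, 0], [0, 0, 1]].
L³ = P·diag(-27, 0, -8)·P⁻¹ = [[-27, 0, 76], [-54, 0, 152], [0, 0, -8]].
The requested entry is 152.

152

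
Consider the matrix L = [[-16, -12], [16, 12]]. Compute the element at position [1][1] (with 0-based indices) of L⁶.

-12288

Characteristic polynomial: s^2 + 4s = s(s + 4), so the eigenvalues are -4, 0.
s=0: eigenvector (-3, 4).
s=-4: eigenvector (1, -1).
P = [[-3, 1], [4, -1]], D = diag(0, -4), P⁻¹ = [[1, 1], [4, 3]].
L⁶ = P·diag(0, 4096)·P⁻¹ = [[16384, 12288], [-16384, -12288]].
The requested entry is -12288.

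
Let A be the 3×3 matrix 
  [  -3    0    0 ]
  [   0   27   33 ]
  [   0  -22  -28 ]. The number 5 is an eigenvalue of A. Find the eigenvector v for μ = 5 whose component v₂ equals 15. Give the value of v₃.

A − 5I = [[-8, 0, 0], [0, 22, 33], [0, -22, -33]].
Solving (A − 5I)v = 0 gives the eigenspace spanned by (0, 15, -10).
With v₂ = 15, v = (0, 15, -10), so v₃ = -10.

-10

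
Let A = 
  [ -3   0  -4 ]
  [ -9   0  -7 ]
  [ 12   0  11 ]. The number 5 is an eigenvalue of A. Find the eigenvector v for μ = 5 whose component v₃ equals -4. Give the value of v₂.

2

A − 5I = [[-8, 0, -4], [-9, -5, -7], [12, 0, 6]].
Solving (A − 5I)v = 0 gives the eigenspace spanned by (2, 2, -4).
With v₃ = -4, v = (2, 2, -4), so v₂ = 2.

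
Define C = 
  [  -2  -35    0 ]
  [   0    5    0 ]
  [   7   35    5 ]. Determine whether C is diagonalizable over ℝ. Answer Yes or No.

Characteristic polynomial: p(t) = t^3 - 8t^2 + 5t + 50 = (t - 5)^2(t + 2).
t = 5 has algebraic multiplicity 2; rank(C − 5I) = 1, so geometric multiplicity = 2.
Every eigenvalue has geometric = algebraic multiplicity, so C is diagonalizable.

Yes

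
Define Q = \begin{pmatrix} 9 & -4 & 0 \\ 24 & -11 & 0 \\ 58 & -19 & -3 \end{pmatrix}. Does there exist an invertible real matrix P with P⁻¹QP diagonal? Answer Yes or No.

Characteristic polynomial: p(r) = r^3 + 5r^2 + 3r - 9 = (r - 1)(r + 3)^2.
r = -3 has algebraic multiplicity 2; rank(Q + 3I) = 2, so geometric multiplicity = 1.
Geometric multiplicity < algebraic multiplicity, so Q is not diagonalizable.

No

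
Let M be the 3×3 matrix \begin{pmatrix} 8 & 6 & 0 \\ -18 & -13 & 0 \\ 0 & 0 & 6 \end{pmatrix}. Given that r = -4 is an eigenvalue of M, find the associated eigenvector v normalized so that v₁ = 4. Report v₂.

M + 4I = [[12, 6, 0], [-18, -9, 0], [0, 0, 10]].
Solving (M + 4I)v = 0 gives the eigenspace spanned by (4, -8, 0).
With v₁ = 4, v = (4, -8, 0), so v₂ = -8.

-8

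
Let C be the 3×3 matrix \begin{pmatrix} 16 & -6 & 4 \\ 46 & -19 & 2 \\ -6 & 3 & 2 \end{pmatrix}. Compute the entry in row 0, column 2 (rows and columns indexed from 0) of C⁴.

1020

Characteristic polynomial: s^3 + s^2 - 16s - 16 = (s - 4)(s + 1)(s + 4), so the eigenvalues are -4, -1, 4.
s=4: eigenvector (1, 2, 0).
s=-4: eigenvector (2, 6, -1).
s=-1: eigenvector (-2, -5, 1).
P = [[1, 2, -2], [2, 6, -5], [0, -1, 1]], D = diag(4, -4, -1), P⁻¹ = [[1, 0, 2], [-2, 1, 1], [-2, 1, 2]].
C⁴ = P·diag(256, 256, 1)·P⁻¹ = [[-764, 510, 1020], [-2550, 1531, 2550], [510, -255, -254]].
The requested entry is 1020.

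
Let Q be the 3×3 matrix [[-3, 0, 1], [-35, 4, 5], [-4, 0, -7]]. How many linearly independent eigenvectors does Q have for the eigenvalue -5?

Q + 5I = [[2, 0, 1], [-35, 9, 5], [-4, 0, -2]].
This matrix has rank 2, so its null space has dimension 3 − 2 = 1.

1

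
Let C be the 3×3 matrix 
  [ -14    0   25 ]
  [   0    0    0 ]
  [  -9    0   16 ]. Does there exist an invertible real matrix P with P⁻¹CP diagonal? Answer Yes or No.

No

Characteristic polynomial: p(t) = t^3 - 2t^2 + t = t(t - 1)^2.
t = 1 has algebraic multiplicity 2; rank(C − 1I) = 2, so geometric multiplicity = 1.
Geometric multiplicity < algebraic multiplicity, so C is not diagonalizable.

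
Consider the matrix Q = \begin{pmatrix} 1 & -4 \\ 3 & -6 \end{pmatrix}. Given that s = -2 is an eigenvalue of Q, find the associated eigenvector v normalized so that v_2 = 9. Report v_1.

Q + 2I = [[3, -4], [3, -4]].
Solving (Q + 2I)v = 0 gives the eigenspace spanned by (12, 9).
With v_2 = 9, v = (12, 9), so v_1 = 12.

12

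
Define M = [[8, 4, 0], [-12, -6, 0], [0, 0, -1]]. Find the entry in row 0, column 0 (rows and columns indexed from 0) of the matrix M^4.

64

Characteristic polynomial: r^3 - r^2 - 2r = r(r - 2)(r + 1), so the eigenvalues are -1, 0, 2.
r=0: eigenvector (1, -2, 0).
r=2: eigenvector (2, -3, 0).
r=-1: eigenvector (0, 0, 1).
P = [[1, 2, 0], [-2, -3, 0], [0, 0, 1]], D = diag(0, 2, -1), P⁻¹ = [[-3, -2, 0], [2, 1, 0], [0, 0, 1]].
M⁴ = P·diag(0, 16, 1)·P⁻¹ = [[64, 32, 0], [-96, -48, 0], [0, 0, 1]].
The requested entry is 64.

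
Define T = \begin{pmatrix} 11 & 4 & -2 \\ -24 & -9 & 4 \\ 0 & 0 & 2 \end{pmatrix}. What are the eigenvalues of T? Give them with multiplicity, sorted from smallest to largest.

-1, 2, 3

Characteristic polynomial: p(μ) = μ^3 - 4μ^2 + μ + 6 = (μ - 3)(μ - 2)(μ + 1).
Roots (with multiplicity): -1, 2, 3.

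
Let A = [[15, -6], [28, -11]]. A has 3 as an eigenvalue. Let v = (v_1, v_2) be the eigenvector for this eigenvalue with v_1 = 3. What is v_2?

A − 3I = [[12, -6], [28, -14]].
Solving (A − 3I)v = 0 gives the eigenspace spanned by (3, 6).
With v_1 = 3, v = (3, 6), so v_2 = 6.

6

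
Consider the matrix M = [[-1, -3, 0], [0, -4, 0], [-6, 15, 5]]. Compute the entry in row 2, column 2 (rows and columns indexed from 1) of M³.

-64

Characteristic polynomial: λ^3 - 21λ - 20 = (λ - 5)(λ + 1)(λ + 4), so the eigenvalues are -4, -1, 5.
λ=-4: eigenvector (1, 1, -1).
λ=-1: eigenvector (-1, 0, -1).
λ=5: eigenvector (0, 0, 1).
P = [[1, -1, 0], [1, 0, 0], [-1, -1, 1]], D = diag(-4, -1, 5), P⁻¹ = [[0, 1, 0], [-1, 1, 0], [-1, 2, 1]].
M³ = P·diag(-64, -1, 125)·P⁻¹ = [[-1, -63, 0], [0, -64, 0], [-126, 315, 125]].
The requested entry is -64.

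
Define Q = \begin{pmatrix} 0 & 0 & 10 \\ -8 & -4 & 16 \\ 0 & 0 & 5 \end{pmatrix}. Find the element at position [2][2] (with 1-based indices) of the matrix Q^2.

16

Characteristic polynomial: s^3 - s^2 - 20s = s(s - 5)(s + 4), so the eigenvalues are -4, 0, 5.
s=0: eigenvector (1, -2, 0).
s=-4: eigenvector (0, 1, 0).
s=5: eigenvector (2, 0, 1).
P = [[1, 0, 2], [-2, 1, 0], [0, 0, 1]], D = diag(0, -4, 5), P⁻¹ = [[1, 0, -2], [2, 1, -4], [0, 0, 1]].
Q² = P·diag(0, 16, 25)·P⁻¹ = [[0, 0, 50], [32, 16, -64], [0, 0, 25]].
The requested entry is 16.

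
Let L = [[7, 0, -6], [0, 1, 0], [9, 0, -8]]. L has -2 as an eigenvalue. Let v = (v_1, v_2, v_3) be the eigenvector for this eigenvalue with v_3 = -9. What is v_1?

L + 2I = [[9, 0, -6], [0, 3, 0], [9, 0, -6]].
Solving (L + 2I)v = 0 gives the eigenspace spanned by (-6, 0, -9).
With v_3 = -9, v = (-6, 0, -9), so v_1 = -6.

-6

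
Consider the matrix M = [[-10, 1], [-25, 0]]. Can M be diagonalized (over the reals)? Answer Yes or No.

Characteristic polynomial: p(r) = r^2 + 10r + 25 = (r + 5)^2.
r = -5 has algebraic multiplicity 2; rank(M + 5I) = 1, so geometric multiplicity = 1.
Geometric multiplicity < algebraic multiplicity, so M is not diagonalizable.

No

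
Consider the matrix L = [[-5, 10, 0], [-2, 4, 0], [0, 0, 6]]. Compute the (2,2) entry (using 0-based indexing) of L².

36

Characteristic polynomial: μ^3 - 5μ^2 - 6μ = μ(μ - 6)(μ + 1), so the eigenvalues are -1, 0, 6.
μ=-1: eigenvector (5, 2, 0).
μ=0: eigenvector (2, 1, 0).
μ=6: eigenvector (0, 0, 1).
P = [[5, 2, 0], [2, 1, 0], [0, 0, 1]], D = diag(-1, 0, 6), P⁻¹ = [[1, -2, 0], [-2, 5, 0], [0, 0, 1]].
L² = P·diag(1, 0, 36)·P⁻¹ = [[5, -10, 0], [2, -4, 0], [0, 0, 36]].
The requested entry is 36.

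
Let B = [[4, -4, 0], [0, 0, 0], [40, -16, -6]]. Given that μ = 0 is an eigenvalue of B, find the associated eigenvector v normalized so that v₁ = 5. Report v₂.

5

B = [[4, -4, 0], [0, 0, 0], [40, -16, -6]].
Solving (B)v = 0 gives the eigenspace spanned by (5, 5, 20).
With v₁ = 5, v = (5, 5, 20), so v₂ = 5.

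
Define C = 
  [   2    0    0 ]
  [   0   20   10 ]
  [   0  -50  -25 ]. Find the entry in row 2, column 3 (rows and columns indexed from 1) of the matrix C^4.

Characteristic polynomial: λ^3 + 3λ^2 - 10λ = λ(λ - 2)(λ + 5), so the eigenvalues are -5, 0, 2.
λ=2: eigenvector (1, 0, 0).
λ=0: eigenvector (0, 1, -2).
λ=-5: eigenvector (0, -2, 5).
P = [[1, 0, 0], [0, 1, -2], [0, -2, 5]], D = diag(2, 0, -5), P⁻¹ = [[1, 0, 0], [0, 5, 2], [0, 2, 1]].
C⁴ = P·diag(16, 0, 625)·P⁻¹ = [[16, 0, 0], [0, -2500, -1250], [0, 6250, 3125]].
The requested entry is -1250.

-1250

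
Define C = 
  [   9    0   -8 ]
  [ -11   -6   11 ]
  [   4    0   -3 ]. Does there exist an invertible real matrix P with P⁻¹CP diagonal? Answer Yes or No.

Yes

Characteristic polynomial: p(λ) = λ^3 - 31λ + 30 = (λ - 5)(λ - 1)(λ + 6).
All 3 eigenvalues are distinct, so C is diagonalizable.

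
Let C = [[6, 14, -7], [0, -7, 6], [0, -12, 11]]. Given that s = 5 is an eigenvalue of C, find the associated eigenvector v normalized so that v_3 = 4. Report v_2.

C − 5I = [[1, 14, -7], [0, -12, 6], [0, -12, 6]].
Solving (C − 5I)v = 0 gives the eigenspace spanned by (0, 2, 4).
With v_3 = 4, v = (0, 2, 4), so v_2 = 2.

2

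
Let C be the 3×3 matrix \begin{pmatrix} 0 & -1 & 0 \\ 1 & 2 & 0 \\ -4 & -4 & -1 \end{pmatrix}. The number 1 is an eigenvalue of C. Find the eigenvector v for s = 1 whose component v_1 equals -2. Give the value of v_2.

2

C − 1I = [[-1, -1, 0], [1, 1, 0], [-4, -4, -2]].
Solving (C − 1I)v = 0 gives the eigenspace spanned by (-2, 2, 0).
With v_1 = -2, v = (-2, 2, 0), so v_2 = 2.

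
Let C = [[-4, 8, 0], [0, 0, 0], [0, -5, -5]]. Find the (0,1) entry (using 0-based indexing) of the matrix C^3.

Characteristic polynomial: t^3 + 9t^2 + 20t = t(t + 4)(t + 5), so the eigenvalues are -5, -4, 0.
t=-4: eigenvector (1, 0, 0).
t=0: eigenvector (2, 1, -1).
t=-5: eigenvector (0, 0, 1).
P = [[1, 2, 0], [0, 1, 0], [0, -1, 1]], D = diag(-4, 0, -5), P⁻¹ = [[1, -2, 0], [0, 1, 0], [0, 1, 1]].
C³ = P·diag(-64, 0, -125)·P⁻¹ = [[-64, 128, 0], [0, 0, 0], [0, -125, -125]].
The requested entry is 128.

128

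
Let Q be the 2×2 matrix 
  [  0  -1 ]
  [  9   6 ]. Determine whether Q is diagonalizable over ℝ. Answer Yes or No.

No

Characteristic polynomial: p(t) = t^2 - 6t + 9 = (t - 3)^2.
t = 3 has algebraic multiplicity 2; rank(Q − 3I) = 1, so geometric multiplicity = 1.
Geometric multiplicity < algebraic multiplicity, so Q is not diagonalizable.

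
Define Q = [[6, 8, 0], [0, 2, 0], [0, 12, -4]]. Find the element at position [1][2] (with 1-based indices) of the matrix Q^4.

Characteristic polynomial: t^3 - 4t^2 - 20t + 48 = (t - 6)(t - 2)(t + 4), so the eigenvalues are -4, 2, 6.
t=-4: eigenvector (0, 0, 1).
t=2: eigenvector (-2, 1, 2).
t=6: eigenvector (1, 0, 0).
P = [[0, -2, 1], [0, 1, 0], [1, 2, 0]], D = diag(-4, 2, 6), P⁻¹ = [[0, -2, 1], [0, 1, 0], [1, 2, 0]].
Q⁴ = P·diag(256, 16, 1296)·P⁻¹ = [[1296, 2560, 0], [0, 16, 0], [0, -480, 256]].
The requested entry is 2560.

2560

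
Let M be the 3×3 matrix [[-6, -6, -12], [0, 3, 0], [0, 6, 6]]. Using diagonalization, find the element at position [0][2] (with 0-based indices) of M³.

-432

Characteristic polynomial: λ^3 - 3λ^2 - 36λ + 108 = (λ - 6)(λ - 3)(λ + 6), so the eigenvalues are -6, 3, 6.
λ=-6: eigenvector (1, 0, 0).
λ=3: eigenvector (2, 1, -2).
λ=6: eigenvector (-1, 0, 1).
P = [[1, 2, -1], [0, 1, 0], [0, -2, 1]], D = diag(-6, 3, 6), P⁻¹ = [[1, 0, 1], [0, 1, 0], [0, 2, 1]].
M³ = P·diag(-216, 27, 216)·P⁻¹ = [[-216, -378, -432], [0, 27, 0], [0, 378, 216]].
The requested entry is -432.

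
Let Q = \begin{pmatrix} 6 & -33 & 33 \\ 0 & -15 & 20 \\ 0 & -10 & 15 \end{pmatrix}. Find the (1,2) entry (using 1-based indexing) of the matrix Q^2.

Characteristic polynomial: t^3 - 6t^2 - 25t + 150 = (t - 6)(t - 5)(t + 5), so the eigenvalues are -5, 5, 6.
t=6: eigenvector (1, 0, 0).
t=-5: eigenvector (3, 2, 1).
t=5: eigenvector (0, 1, 1).
P = [[1, 3, 0], [0, 2, 1], [0, 1, 1]], D = diag(6, -5, 5), P⁻¹ = [[1, -3, 3], [0, 1, -1], [0, -1, 2]].
Q² = P·diag(36, 25, 25)·P⁻¹ = [[36, -33, 33], [0, 25, 0], [0, 0, 25]].
The requested entry is -33.

-33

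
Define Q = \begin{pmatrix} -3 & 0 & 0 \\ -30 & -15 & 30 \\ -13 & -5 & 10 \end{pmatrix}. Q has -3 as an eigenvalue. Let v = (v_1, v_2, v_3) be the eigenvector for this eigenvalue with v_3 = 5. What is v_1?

5

Q + 3I = [[0, 0, 0], [-30, -12, 30], [-13, -5, 13]].
Solving (Q + 3I)v = 0 gives the eigenspace spanned by (5, 0, 5).
With v_3 = 5, v = (5, 0, 5), so v_1 = 5.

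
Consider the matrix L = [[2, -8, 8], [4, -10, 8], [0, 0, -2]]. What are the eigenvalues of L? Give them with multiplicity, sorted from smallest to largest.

-6, -2, -2

Characteristic polynomial: p(μ) = μ^3 + 10μ^2 + 28μ + 24 = (μ + 2)^2(μ + 6).
Roots (with multiplicity): -6, -2, -2.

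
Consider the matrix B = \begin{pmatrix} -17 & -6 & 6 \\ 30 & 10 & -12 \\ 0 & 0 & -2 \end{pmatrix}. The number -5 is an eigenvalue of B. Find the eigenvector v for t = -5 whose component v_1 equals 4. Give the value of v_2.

B + 5I = [[-12, -6, 6], [30, 15, -12], [0, 0, 3]].
Solving (B + 5I)v = 0 gives the eigenspace spanned by (4, -8, 0).
With v_1 = 4, v = (4, -8, 0), so v_2 = -8.

-8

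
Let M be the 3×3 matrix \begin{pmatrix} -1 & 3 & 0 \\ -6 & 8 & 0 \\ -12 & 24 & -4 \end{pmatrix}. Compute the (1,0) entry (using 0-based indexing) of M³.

Characteristic polynomial: λ^3 - 3λ^2 - 18λ + 40 = (λ - 5)(λ - 2)(λ + 4), so the eigenvalues are -4, 2, 5.
λ=5: eigenvector (-1, -2, -4).
λ=-4: eigenvector (0, 0, 1).
λ=2: eigenvector (1, 1, 2).
P = [[-1, 0, 1], [-2, 0, 1], [-4, 1, 2]], D = diag(5, -4, 2), P⁻¹ = [[1, -1, 0], [0, -2, 1], [2, -1, 0]].
M³ = P·diag(125, -64, 8)·P⁻¹ = [[-109, 117, 0], [-234, 242, 0], [-468, 612, -64]].
The requested entry is -234.

-234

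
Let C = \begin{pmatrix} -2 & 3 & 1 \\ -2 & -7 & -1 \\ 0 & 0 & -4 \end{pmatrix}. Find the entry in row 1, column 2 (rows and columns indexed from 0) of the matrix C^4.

Characteristic polynomial: t^3 + 13t^2 + 56t + 80 = (t + 4)^2(t + 5), so the eigenvalues are -5, -4, -4.
t=-5: eigenvector (-1, 1, 0).
t=-4: eigenvector (1, -1, 1).
t=-4: eigenvector (-3, 2, 0).
P = [[-1, 1, -3], [1, -1, 2], [0, 1, 0]], D = diag(-5, -4, -4), P⁻¹ = [[2, 3, 1], [0, 0, 1], [-1, -1, 0]].
C⁴ = P·diag(625, 256, 256)·P⁻¹ = [[-482, -1107, -369], [738, 1363, 369], [0, 0, 256]].
The requested entry is 369.

369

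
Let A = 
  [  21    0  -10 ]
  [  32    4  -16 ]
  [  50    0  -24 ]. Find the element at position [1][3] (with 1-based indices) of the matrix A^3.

Characteristic polynomial: μ^3 - μ^2 - 16μ + 16 = (μ - 4)(μ - 1)(μ + 4), so the eigenvalues are -4, 1, 4.
μ=1: eigenvector (1, 0, 2).
μ=4: eigenvector (0, 1, 0).
μ=-4: eigenvector (2, 2, 5).
P = [[1, 0, 2], [0, 1, 2], [2, 0, 5]], D = diag(1, 4, -4), P⁻¹ = [[5, 0, -2], [4, 1, -2], [-2, 0, 1]].
A³ = P·diag(1, 64, -64)·P⁻¹ = [[261, 0, -130], [512, 64, -256], [650, 0, -324]].
The requested entry is -130.

-130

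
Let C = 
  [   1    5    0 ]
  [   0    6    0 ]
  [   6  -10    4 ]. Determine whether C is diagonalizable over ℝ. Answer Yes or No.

Characteristic polynomial: p(λ) = λ^3 - 11λ^2 + 34λ - 24 = (λ - 6)(λ - 4)(λ - 1).
All 3 eigenvalues are distinct, so C is diagonalizable.

Yes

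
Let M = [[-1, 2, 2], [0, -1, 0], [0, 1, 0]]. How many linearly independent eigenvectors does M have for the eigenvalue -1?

2

M + 1I = [[0, 2, 2], [0, 0, 0], [0, 1, 1]].
This matrix has rank 1, so its null space has dimension 3 − 1 = 2.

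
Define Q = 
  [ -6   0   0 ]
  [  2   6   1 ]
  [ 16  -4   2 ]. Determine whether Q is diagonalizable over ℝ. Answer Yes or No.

No

Characteristic polynomial: p(λ) = λ^3 - 2λ^2 - 32λ + 96 = (λ - 4)^2(λ + 6).
λ = 4 has algebraic multiplicity 2; rank(Q − 4I) = 2, so geometric multiplicity = 1.
Geometric multiplicity < algebraic multiplicity, so Q is not diagonalizable.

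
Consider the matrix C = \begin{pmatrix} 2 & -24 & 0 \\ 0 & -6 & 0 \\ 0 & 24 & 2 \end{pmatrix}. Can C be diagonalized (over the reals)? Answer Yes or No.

Characteristic polynomial: p(r) = r^3 + 2r^2 - 20r + 24 = (r - 2)^2(r + 6).
r = 2 has algebraic multiplicity 2; rank(C − 2I) = 1, so geometric multiplicity = 2.
Every eigenvalue has geometric = algebraic multiplicity, so C is diagonalizable.

Yes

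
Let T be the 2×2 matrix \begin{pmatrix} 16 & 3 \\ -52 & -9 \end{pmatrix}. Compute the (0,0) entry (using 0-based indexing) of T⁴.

2356

Characteristic polynomial: s^2 - 7s + 12 = (s - 4)(s - 3), so the eigenvalues are 3, 4.
s=4: eigenvector (1, -4).
s=3: eigenvector (-3, 13).
P = [[1, -3], [-4, 13]], D = diag(4, 3), P⁻¹ = [[13, 3], [4, 1]].
T⁴ = P·diag(256, 81)·P⁻¹ = [[2356, 525], [-9100, -2019]].
The requested entry is 2356.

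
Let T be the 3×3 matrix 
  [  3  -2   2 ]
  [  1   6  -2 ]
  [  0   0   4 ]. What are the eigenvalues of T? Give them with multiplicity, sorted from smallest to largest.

Characteristic polynomial: p(μ) = μ^3 - 13μ^2 + 56μ - 80 = (μ - 5)(μ - 4)^2.
Roots (with multiplicity): 4, 4, 5.

4, 4, 5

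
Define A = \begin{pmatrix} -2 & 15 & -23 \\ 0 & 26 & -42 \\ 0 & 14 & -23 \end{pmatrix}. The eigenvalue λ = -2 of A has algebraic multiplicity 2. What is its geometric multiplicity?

1

A + 2I = [[0, 15, -23], [0, 28, -42], [0, 14, -21]].
This matrix has rank 2, so its null space has dimension 3 − 2 = 1.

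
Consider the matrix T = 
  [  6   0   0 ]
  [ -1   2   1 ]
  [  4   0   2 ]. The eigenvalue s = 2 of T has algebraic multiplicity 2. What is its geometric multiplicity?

1

T − 2I = [[4, 0, 0], [-1, 0, 1], [4, 0, 0]].
This matrix has rank 2, so its null space has dimension 3 − 2 = 1.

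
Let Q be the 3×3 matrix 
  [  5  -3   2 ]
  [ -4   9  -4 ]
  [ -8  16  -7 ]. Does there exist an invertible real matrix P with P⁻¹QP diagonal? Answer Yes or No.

Characteristic polynomial: p(r) = r^3 - 7r^2 + 15r - 9 = (r - 3)^2(r - 1).
r = 3 has algebraic multiplicity 2; rank(Q − 3I) = 2, so geometric multiplicity = 1.
Geometric multiplicity < algebraic multiplicity, so Q is not diagonalizable.

No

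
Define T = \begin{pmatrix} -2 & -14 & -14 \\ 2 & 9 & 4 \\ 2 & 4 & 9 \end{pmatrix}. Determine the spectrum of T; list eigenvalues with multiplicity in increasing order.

5, 5, 6

Characteristic polynomial: p(s) = s^3 - 16s^2 + 85s - 150 = (s - 6)(s - 5)^2.
Roots (with multiplicity): 5, 5, 6.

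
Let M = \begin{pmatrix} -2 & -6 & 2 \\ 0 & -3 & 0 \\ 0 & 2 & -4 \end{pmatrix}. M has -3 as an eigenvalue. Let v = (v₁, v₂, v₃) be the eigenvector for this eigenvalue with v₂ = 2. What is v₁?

4

M + 3I = [[1, -6, 2], [0, 0, 0], [0, 2, -1]].
Solving (M + 3I)v = 0 gives the eigenspace spanned by (4, 2, 4).
With v₂ = 2, v = (4, 2, 4), so v₁ = 4.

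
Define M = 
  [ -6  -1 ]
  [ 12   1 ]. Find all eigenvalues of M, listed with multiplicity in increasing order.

Characteristic polynomial: p(r) = r^2 + 5r + 6 = (r + 2)(r + 3).
Roots (with multiplicity): -3, -2.

-3, -2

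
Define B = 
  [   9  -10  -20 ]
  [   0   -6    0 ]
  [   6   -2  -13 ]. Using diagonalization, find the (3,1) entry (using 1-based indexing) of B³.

78

Characteristic polynomial: λ^3 + 10λ^2 + 27λ + 18 = (λ + 1)(λ + 3)(λ + 6), so the eigenvalues are -6, -3, -1.
λ=-1: eigenvector (2, 0, 1).
λ=-6: eigenvector (-2, 1, -2).
λ=-3: eigenvector (5, 0, 3).
P = [[2, -2, 5], [0, 1, 0], [1, -2, 3]], D = diag(-1, -6, -3), P⁻¹ = [[3, -4, -5], [0, 1, 0], [-1, 2, 2]].
B³ = P·diag(-1, -216, -27)·P⁻¹ = [[129, 170, -260], [0, -216, 0], [78, 274, -157]].
The requested entry is 78.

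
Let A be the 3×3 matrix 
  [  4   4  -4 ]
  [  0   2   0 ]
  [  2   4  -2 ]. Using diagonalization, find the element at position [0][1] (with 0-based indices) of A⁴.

Characteristic polynomial: r^3 - 4r^2 + 4r = r(r - 2)^2, so the eigenvalues are 0, 2, 2.
r=0: eigenvector (1, 0, 1).
r=2: eigenvector (2, 1, 2).
r=2: eigenvector (-2, 0, -1).
P = [[1, 2, -2], [0, 1, 0], [1, 2, -1]], D = diag(0, 2, 2), P⁻¹ = [[-1, -2, 2], [0, 1, 0], [-1, 0, 1]].
A⁴ = P·diag(0, 16, 16)·P⁻¹ = [[32, 32, -32], [0, 16, 0], [16, 32, -16]].
The requested entry is 32.

32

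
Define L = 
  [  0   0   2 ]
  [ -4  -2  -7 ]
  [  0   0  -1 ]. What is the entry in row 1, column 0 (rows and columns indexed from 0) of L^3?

-16

Characteristic polynomial: λ^3 + 3λ^2 + 2λ = λ(λ + 1)(λ + 2), so the eigenvalues are -2, -1, 0.
λ=0: eigenvector (1, -2, 0).
λ=-2: eigenvector (0, 1, 0).
λ=-1: eigenvector (-2, 1, 1).
P = [[1, 0, -2], [-2, 1, 1], [0, 0, 1]], D = diag(0, -2, -1), P⁻¹ = [[1, 0, 2], [2, 1, 3], [0, 0, 1]].
L³ = P·diag(0, -8, -1)·P⁻¹ = [[0, 0, 2], [-16, -8, -25], [0, 0, -1]].
The requested entry is -16.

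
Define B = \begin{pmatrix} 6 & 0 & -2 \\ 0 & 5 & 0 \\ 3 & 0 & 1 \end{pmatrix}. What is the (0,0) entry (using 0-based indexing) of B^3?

138

Characteristic polynomial: r^3 - 12r^2 + 47r - 60 = (r - 5)(r - 4)(r - 3), so the eigenvalues are 3, 4, 5.
r=4: eigenvector (-1, 0, -1).
r=5: eigenvector (0, 1, 0).
r=3: eigenvector (-2, 0, -3).
P = [[-1, 0, -2], [0, 1, 0], [-1, 0, -3]], D = diag(4, 5, 3), P⁻¹ = [[-3, 0, 2], [0, 1, 0], [1, 0, -1]].
B³ = P·diag(64, 125, 27)·P⁻¹ = [[138, 0, -74], [0, 125, 0], [111, 0, -47]].
The requested entry is 138.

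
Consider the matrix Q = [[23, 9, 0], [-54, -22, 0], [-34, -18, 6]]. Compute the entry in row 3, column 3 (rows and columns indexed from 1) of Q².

36

Characteristic polynomial: s^3 - 7s^2 - 14s + 120 = (s - 6)(s - 5)(s + 4), so the eigenvalues are -4, 5, 6.
s=5: eigenvector (1, -2, -2).
s=-4: eigenvector (-1, 3, 2).
s=6: eigenvector (0, 0, 1).
P = [[1, -1, 0], [-2, 3, 0], [-2, 2, 1]], D = diag(5, -4, 6), P⁻¹ = [[3, 1, 0], [2, 1, 0], [2, 0, 1]].
Q² = P·diag(25, 16, 36)·P⁻¹ = [[43, 9, 0], [-54, -2, 0], [-14, -18, 36]].
The requested entry is 36.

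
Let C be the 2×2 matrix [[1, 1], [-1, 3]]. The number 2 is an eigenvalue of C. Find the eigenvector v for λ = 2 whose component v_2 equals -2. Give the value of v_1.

-2

C − 2I = [[-1, 1], [-1, 1]].
Solving (C − 2I)v = 0 gives the eigenspace spanned by (-2, -2).
With v_2 = -2, v = (-2, -2), so v_1 = -2.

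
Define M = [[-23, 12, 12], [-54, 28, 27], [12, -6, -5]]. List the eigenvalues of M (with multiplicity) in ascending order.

Characteristic polynomial: p(t) = t^3 - 3t + 2 = (t - 1)^2(t + 2).
Roots (with multiplicity): -2, 1, 1.

-2, 1, 1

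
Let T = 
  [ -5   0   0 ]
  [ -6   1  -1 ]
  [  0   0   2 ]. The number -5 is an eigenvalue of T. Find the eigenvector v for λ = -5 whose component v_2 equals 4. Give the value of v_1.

T + 5I = [[0, 0, 0], [-6, 6, -1], [0, 0, 7]].
Solving (T + 5I)v = 0 gives the eigenspace spanned by (4, 4, 0).
With v_2 = 4, v = (4, 4, 0), so v_1 = 4.

4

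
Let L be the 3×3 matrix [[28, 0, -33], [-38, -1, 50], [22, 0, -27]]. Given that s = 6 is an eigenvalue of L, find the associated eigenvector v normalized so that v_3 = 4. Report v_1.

L − 6I = [[22, 0, -33], [-38, -7, 50], [22, 0, -33]].
Solving (L − 6I)v = 0 gives the eigenspace spanned by (6, -4, 4).
With v_3 = 4, v = (6, -4, 4), so v_1 = 6.

6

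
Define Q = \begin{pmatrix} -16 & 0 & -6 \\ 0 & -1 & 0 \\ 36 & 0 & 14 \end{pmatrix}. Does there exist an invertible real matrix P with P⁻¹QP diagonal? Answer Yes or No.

Characteristic polynomial: p(t) = t^3 + 3t^2 - 6t - 8 = (t - 2)(t + 1)(t + 4).
All 3 eigenvalues are distinct, so Q is diagonalizable.

Yes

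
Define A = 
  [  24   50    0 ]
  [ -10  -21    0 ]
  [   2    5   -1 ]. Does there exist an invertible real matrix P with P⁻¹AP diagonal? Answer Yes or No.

No

Characteristic polynomial: p(μ) = μ^3 - 2μ^2 - 7μ - 4 = (μ - 4)(μ + 1)^2.
μ = -1 has algebraic multiplicity 2; rank(A + 1I) = 2, so geometric multiplicity = 1.
Geometric multiplicity < algebraic multiplicity, so A is not diagonalizable.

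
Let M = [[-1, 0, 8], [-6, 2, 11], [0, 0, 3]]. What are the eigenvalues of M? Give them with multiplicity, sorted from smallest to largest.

-1, 2, 3

Characteristic polynomial: p(r) = r^3 - 4r^2 + r + 6 = (r - 3)(r - 2)(r + 1).
Roots (with multiplicity): -1, 2, 3.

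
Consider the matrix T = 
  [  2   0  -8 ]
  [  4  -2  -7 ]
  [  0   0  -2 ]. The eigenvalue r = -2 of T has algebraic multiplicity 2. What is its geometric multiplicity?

T + 2I = [[4, 0, -8], [4, 0, -7], [0, 0, 0]].
This matrix has rank 2, so its null space has dimension 3 − 2 = 1.

1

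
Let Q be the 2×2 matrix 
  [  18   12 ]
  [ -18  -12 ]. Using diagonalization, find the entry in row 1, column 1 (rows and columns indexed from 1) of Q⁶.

139968

Characteristic polynomial: s^2 - 6s = s(s - 6), so the eigenvalues are 0, 6.
s=0: eigenvector (-2, 3).
s=6: eigenvector (-1, 1).
P = [[-2, -1], [3, 1]], D = diag(0, 6), P⁻¹ = [[1, 1], [-3, -2]].
Q⁶ = P·diag(0, 46656)·P⁻¹ = [[139968, 93312], [-139968, -93312]].
The requested entry is 139968.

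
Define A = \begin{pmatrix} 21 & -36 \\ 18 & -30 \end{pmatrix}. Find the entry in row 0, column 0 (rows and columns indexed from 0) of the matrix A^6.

Characteristic polynomial: λ^2 + 9λ + 18 = (λ + 3)(λ + 6), so the eigenvalues are -6, -3.
λ=-6: eigenvector (4, 3).
λ=-3: eigenvector (3, 2).
P = [[4, 3], [3, 2]], D = diag(-6, -3), P⁻¹ = [[-2, 3], [3, -4]].
A⁶ = P·diag(46656, 729)·P⁻¹ = [[-366687, 551124], [-275562, 414072]].
The requested entry is -366687.

-366687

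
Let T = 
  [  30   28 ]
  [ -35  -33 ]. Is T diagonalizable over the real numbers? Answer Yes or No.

Characteristic polynomial: p(μ) = μ^2 + 3μ - 10 = (μ - 2)(μ + 5).
All 2 eigenvalues are distinct, so T is diagonalizable.

Yes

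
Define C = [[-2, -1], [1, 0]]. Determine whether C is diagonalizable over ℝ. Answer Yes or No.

Characteristic polynomial: p(t) = t^2 + 2t + 1 = (t + 1)^2.
t = -1 has algebraic multiplicity 2; rank(C + 1I) = 1, so geometric multiplicity = 1.
Geometric multiplicity < algebraic multiplicity, so C is not diagonalizable.

No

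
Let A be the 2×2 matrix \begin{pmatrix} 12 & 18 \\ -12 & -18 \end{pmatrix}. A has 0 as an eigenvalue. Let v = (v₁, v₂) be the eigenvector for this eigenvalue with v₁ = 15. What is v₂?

A = [[12, 18], [-12, -18]].
Solving (A)v = 0 gives the eigenspace spanned by (15, -10).
With v₁ = 15, v = (15, -10), so v₂ = -10.

-10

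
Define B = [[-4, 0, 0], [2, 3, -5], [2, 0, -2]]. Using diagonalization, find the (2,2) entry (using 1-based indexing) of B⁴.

81

Characteristic polynomial: r^3 + 3r^2 - 10r - 24 = (r - 3)(r + 2)(r + 4), so the eigenvalues are -4, -2, 3.
r=-4: eigenvector (1, -1, -1).
r=3: eigenvector (0, 1, 0).
r=-2: eigenvector (0, 1, 1).
P = [[1, 0, 0], [-1, 1, 1], [-1, 0, 1]], D = diag(-4, 3, -2), P⁻¹ = [[1, 0, 0], [0, 1, -1], [1, 0, 1]].
B⁴ = P·diag(256, 81, 16)·P⁻¹ = [[256, 0, 0], [-240, 81, -65], [-240, 0, 16]].
The requested entry is 81.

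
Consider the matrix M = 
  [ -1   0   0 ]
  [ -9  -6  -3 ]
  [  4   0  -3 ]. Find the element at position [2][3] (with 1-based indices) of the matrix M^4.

Characteristic polynomial: λ^3 + 10λ^2 + 27λ + 18 = (λ + 1)(λ + 3)(λ + 6), so the eigenvalues are -6, -3, -1.
λ=-1: eigenvector (1, -3, 2).
λ=-6: eigenvector (0, 1, 0).
λ=-3: eigenvector (0, -1, 1).
P = [[1, 0, 0], [-3, 1, -1], [2, 0, 1]], D = diag(-1, -6, -3), P⁻¹ = [[1, 0, 0], [1, 1, 1], [-2, 0, 1]].
M⁴ = P·diag(1, 1296, 81)·P⁻¹ = [[1, 0, 0], [1455, 1296, 1215], [-160, 0, 81]].
The requested entry is 1215.

1215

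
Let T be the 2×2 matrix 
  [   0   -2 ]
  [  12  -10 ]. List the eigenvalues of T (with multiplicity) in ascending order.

Characteristic polynomial: p(s) = s^2 + 10s + 24 = (s + 4)(s + 6).
Roots (with multiplicity): -6, -4.

-6, -4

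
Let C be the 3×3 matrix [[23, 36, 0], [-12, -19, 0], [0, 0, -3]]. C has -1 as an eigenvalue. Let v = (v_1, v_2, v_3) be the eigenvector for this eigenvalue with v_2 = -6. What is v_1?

9

C + 1I = [[24, 36, 0], [-12, -18, 0], [0, 0, -2]].
Solving (C + 1I)v = 0 gives the eigenspace spanned by (9, -6, 0).
With v_2 = -6, v = (9, -6, 0), so v_1 = 9.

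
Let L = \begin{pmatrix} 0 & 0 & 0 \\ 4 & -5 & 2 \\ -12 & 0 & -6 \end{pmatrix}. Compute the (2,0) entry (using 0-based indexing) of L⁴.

Characteristic polynomial: r^3 + 11r^2 + 30r = r(r + 5)(r + 6), so the eigenvalues are -6, -5, 0.
r=0: eigenvector (1, 0, -2).
r=-5: eigenvector (0, 1, 0).
r=-6: eigenvector (0, -2, 1).
P = [[1, 0, 0], [0, 1, -2], [-2, 0, 1]], D = diag(0, -5, -6), P⁻¹ = [[1, 0, 0], [4, 1, 2], [2, 0, 1]].
L⁴ = P·diag(0, 625, 1296)·P⁻¹ = [[0, 0, 0], [-2684, 625, -1342], [2592, 0, 1296]].
The requested entry is 2592.

2592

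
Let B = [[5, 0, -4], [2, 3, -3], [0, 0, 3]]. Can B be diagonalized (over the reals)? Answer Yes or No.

Characteristic polynomial: p(s) = s^3 - 11s^2 + 39s - 45 = (s - 5)(s - 3)^2.
s = 3 has algebraic multiplicity 2; rank(B − 3I) = 2, so geometric multiplicity = 1.
Geometric multiplicity < algebraic multiplicity, so B is not diagonalizable.

No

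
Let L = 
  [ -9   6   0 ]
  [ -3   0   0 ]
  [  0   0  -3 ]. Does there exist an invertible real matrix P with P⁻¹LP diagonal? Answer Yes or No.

Yes

Characteristic polynomial: p(μ) = μ^3 + 12μ^2 + 45μ + 54 = (μ + 3)^2(μ + 6).
μ = -3 has algebraic multiplicity 2; rank(L + 3I) = 1, so geometric multiplicity = 2.
Every eigenvalue has geometric = algebraic multiplicity, so L is diagonalizable.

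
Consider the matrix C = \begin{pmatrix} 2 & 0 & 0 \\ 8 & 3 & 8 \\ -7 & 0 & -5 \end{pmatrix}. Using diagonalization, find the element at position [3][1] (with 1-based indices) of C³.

-133

Characteristic polynomial: r^3 - 19r + 30 = (r - 3)(r - 2)(r + 5), so the eigenvalues are -5, 2, 3.
r=2: eigenvector (1, 0, -1).
r=3: eigenvector (0, 1, 0).
r=-5: eigenvector (0, -1, 1).
P = [[1, 0, 0], [0, 1, -1], [-1, 0, 1]], D = diag(2, 3, -5), P⁻¹ = [[1, 0, 0], [1, 1, 1], [1, 0, 1]].
C³ = P·diag(8, 27, -125)·P⁻¹ = [[8, 0, 0], [152, 27, 152], [-133, 0, -125]].
The requested entry is -133.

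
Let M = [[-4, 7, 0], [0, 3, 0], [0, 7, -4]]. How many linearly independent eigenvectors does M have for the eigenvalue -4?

M + 4I = [[0, 7, 0], [0, 7, 0], [0, 7, 0]].
This matrix has rank 1, so its null space has dimension 3 − 1 = 2.

2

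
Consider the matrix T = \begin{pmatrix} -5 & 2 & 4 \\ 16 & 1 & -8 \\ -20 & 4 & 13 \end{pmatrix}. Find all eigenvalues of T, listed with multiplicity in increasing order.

Characteristic polynomial: p(λ) = λ^3 - 9λ^2 + 23λ - 15 = (λ - 5)(λ - 3)(λ - 1).
Roots (with multiplicity): 1, 3, 5.

1, 3, 5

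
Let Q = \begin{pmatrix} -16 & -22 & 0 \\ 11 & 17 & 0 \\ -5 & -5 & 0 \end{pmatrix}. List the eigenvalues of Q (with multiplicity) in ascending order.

-5, 0, 6

Characteristic polynomial: p(r) = r^3 - r^2 - 30r = r(r - 6)(r + 5).
Roots (with multiplicity): -5, 0, 6.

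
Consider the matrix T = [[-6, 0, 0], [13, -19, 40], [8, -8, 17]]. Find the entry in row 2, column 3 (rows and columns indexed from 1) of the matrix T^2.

-80

Characteristic polynomial: r^3 + 8r^2 + 9r - 18 = (r - 1)(r + 3)(r + 6), so the eigenvalues are -6, -3, 1.
r=-6: eigenvector (1, 1, 0).
r=1: eigenvector (0, 2, 1).
r=-3: eigenvector (0, 5, 2).
P = [[1, 0, 0], [1, 2, 5], [0, 1, 2]], D = diag(-6, 1, -3), P⁻¹ = [[1, 0, 0], [2, -2, 5], [-1, 1, -2]].
T² = P·diag(36, 1, 9)·P⁻¹ = [[36, 0, 0], [-5, 41, -80], [-16, 16, -31]].
The requested entry is -80.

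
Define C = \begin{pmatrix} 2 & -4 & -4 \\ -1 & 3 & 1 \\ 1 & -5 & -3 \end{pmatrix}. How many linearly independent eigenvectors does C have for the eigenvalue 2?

1

C − 2I = [[0, -4, -4], [-1, 1, 1], [1, -5, -5]].
This matrix has rank 2, so its null space has dimension 3 − 2 = 1.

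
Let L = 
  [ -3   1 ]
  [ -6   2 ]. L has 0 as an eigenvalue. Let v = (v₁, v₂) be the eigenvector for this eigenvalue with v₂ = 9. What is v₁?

3

L = [[-3, 1], [-6, 2]].
Solving (L)v = 0 gives the eigenspace spanned by (3, 9).
With v₂ = 9, v = (3, 9), so v₁ = 3.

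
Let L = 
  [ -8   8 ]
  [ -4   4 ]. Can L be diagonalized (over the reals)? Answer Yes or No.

Characteristic polynomial: p(r) = r^2 + 4r = r(r + 4).
All 2 eigenvalues are distinct, so L is diagonalizable.

Yes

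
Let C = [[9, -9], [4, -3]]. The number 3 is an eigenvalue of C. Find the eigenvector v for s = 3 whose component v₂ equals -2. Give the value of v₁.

-3

C − 3I = [[6, -9], [4, -6]].
Solving (C − 3I)v = 0 gives the eigenspace spanned by (-3, -2).
With v₂ = -2, v = (-3, -2), so v₁ = -3.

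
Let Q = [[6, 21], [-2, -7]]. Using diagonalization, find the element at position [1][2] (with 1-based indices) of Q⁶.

Characteristic polynomial: r^2 + r = r(r + 1), so the eigenvalues are -1, 0.
r=-1: eigenvector (-3, 1).
r=0: eigenvector (7, -2).
P = [[-3, 7], [1, -2]], D = diag(-1, 0), P⁻¹ = [[2, 7], [1, 3]].
Q⁶ = P·diag(1, 0)·P⁻¹ = [[-6, -21], [2, 7]].
The requested entry is -21.

-21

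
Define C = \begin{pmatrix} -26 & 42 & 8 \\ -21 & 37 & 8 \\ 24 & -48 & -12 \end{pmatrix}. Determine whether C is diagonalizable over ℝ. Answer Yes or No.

Characteristic polynomial: p(s) = s^3 + s^2 - 20s = s(s - 4)(s + 5).
All 3 eigenvalues are distinct, so C is diagonalizable.

Yes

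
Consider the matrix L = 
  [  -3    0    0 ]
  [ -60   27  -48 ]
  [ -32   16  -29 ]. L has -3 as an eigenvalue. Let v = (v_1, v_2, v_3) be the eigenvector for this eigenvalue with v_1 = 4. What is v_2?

L + 3I = [[0, 0, 0], [-60, 30, -48], [-32, 16, -26]].
Solving (L + 3I)v = 0 gives the eigenspace spanned by (4, 8, 0).
With v_1 = 4, v = (4, 8, 0), so v_2 = 8.

8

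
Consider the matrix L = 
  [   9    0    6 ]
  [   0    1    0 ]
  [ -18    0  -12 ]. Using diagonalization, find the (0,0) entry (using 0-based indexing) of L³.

81

Characteristic polynomial: λ^3 + 2λ^2 - 3λ = λ(λ - 1)(λ + 3), so the eigenvalues are -3, 0, 1.
λ=1: eigenvector (0, 1, 0).
λ=-3: eigenvector (-1, 0, 2).
λ=0: eigenvector (-2, 0, 3).
P = [[0, -1, -2], [1, 0, 0], [0, 2, 3]], D = diag(1, -3, 0), P⁻¹ = [[0, 1, 0], [3, 0, 2], [-2, 0, -1]].
L³ = P·diag(1, -27, 0)·P⁻¹ = [[81, 0, 54], [0, 1, 0], [-162, 0, -108]].
The requested entry is 81.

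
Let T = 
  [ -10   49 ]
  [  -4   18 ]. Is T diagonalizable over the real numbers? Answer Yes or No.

No

Characteristic polynomial: p(s) = s^2 - 8s + 16 = (s - 4)^2.
s = 4 has algebraic multiplicity 2; rank(T − 4I) = 1, so geometric multiplicity = 1.
Geometric multiplicity < algebraic multiplicity, so T is not diagonalizable.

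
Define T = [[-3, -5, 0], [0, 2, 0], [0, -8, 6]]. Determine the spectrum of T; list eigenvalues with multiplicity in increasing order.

Characteristic polynomial: p(s) = s^3 - 5s^2 - 12s + 36 = (s - 6)(s - 2)(s + 3).
Roots (with multiplicity): -3, 2, 6.

-3, 2, 6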